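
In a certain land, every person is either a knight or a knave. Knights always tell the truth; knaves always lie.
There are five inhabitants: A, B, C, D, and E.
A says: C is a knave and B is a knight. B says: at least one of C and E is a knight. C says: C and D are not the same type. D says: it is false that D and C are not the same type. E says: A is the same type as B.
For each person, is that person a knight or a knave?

Suppose A is a knight. Then A's statement "C is a knave and B is a knight" would have to be true. Checking the 16 ways to assign the others, none is consistent with every speaker.
(For instance, with B=knight, C=knight, D=knave, E=knave, A's claim "C is a knave and B is a knight" comes out false where it would need to be true.)
So A must be a knave, making "C is a knave and B is a knight" false. Taking A=knave, B=knight, C=knight, D=knave, E=knave, each remaining statement checks out:
  B (knight): "at least one of C and E is a knight" — true. ✓
  C (knight): "C and D are not the same type" — true. ✓
  D (knave): "it is false that D and C are not the same type" — false. ✓
  E (knave): "A is the same type as B" — false. ✓
This is the unique consistent assignment.

Knights: B and C. Knaves: A, D, and E.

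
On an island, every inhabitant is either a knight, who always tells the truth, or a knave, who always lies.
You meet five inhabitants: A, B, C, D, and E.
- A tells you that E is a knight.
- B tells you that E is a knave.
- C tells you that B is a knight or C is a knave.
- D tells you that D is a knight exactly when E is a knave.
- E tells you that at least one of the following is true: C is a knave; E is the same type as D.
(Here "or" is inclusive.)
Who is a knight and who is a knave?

A is a knave, and the claim "E is a knight" is indeed false.
Since B is a knight, "E is a knave" needs to be true, which holds.
Since C is a knight, "B is a knight or C is a knave" needs to be true, which holds.
As a knight, D's statement "D is a knight exactly when E is a knave" should be true; it is.
E is a knave, and the claim "at least one of the following is true: C is a knave; E is the same type as D" is indeed false.

A is a knave, B is a knight, C is a knight, D is a knight, and E is a knave.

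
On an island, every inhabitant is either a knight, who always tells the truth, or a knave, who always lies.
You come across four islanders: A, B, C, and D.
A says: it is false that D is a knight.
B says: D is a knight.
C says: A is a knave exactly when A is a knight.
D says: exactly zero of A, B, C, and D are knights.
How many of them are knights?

1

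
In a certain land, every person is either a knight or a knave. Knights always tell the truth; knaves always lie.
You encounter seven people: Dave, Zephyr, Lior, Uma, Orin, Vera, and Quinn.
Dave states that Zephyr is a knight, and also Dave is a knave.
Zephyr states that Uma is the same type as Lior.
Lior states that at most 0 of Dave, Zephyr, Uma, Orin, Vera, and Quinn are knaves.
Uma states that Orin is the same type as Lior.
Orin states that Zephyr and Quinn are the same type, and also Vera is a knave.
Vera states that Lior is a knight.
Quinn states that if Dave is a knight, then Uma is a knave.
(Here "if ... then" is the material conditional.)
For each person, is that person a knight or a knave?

Knights: Uma and Quinn. Knaves: Dave, Zephyr, Lior, Orin, and Vera.

Dave is a knave; "Zephyr is a knight, and also Dave is a knave" is false, as required.
Zephyr (knave): "Uma is the same type as Lior" — false. ✓
Lior is a knave, so "at most 0 of Dave, Zephyr, Uma, Orin, Vera, and Quinn are knaves" must be false — and it is.
As a knight, Uma's statement "Orin is the same type as Lior" should be True; it is.
As a knave, Orin's statement "Zephyr and Quinn are the same type, and also Vera is a knave" should be false; it is.
As a knave, Vera's statement "Lior is a knight" should be false; it is.
As a knight, Quinn's statement "if Dave is a knight, then Uma is a knave" should be True; it is.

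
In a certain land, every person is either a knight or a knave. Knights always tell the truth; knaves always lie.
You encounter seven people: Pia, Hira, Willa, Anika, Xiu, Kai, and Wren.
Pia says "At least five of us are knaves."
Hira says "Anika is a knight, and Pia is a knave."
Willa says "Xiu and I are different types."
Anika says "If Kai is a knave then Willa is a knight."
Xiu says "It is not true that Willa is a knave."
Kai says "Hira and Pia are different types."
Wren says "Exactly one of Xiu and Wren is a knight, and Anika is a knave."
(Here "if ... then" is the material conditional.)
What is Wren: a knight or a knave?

Wren is a knave.

Consistent assignments: {Pia=knave, Hira=knight, Willa=knave, Anika=knight, Xiu=knave, Kai=knight, Wren=knave}
In every consistent assignment, Wren is a knave.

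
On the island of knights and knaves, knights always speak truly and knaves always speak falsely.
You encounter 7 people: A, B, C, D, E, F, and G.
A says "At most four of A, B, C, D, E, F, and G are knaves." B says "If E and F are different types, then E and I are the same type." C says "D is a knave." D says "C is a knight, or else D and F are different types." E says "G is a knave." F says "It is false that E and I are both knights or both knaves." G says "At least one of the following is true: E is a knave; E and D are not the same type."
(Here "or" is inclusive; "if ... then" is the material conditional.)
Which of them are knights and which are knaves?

A is a knight; "at most four of A, B, C, D, E, F, and G are knaves" is True, as required.
B is a knight, and the claim "if E and F are different types, then E and I are the same type" is indeed True.
C is a knave, so "D is a knave" must be false — and it is.
D is a knight; "C is a knight, or else D and F are different types" is True, as required.
E is a knave, so "G is a knave" must be false — and it is.
F is a knave, and the claim "it is false that E and I are both knights or both knaves" is indeed false.
G is a knight, and the claim "at least one of the following is true: E is a knave; E and D are not the same type" is indeed True.

Knights: A, B, D, and G. Knaves: C, E, and F.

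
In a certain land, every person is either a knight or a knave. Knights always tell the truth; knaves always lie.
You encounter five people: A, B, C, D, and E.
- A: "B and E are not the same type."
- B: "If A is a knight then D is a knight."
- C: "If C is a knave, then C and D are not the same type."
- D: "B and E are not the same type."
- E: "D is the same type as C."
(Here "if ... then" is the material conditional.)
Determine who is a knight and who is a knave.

A is a knave, B is a knight, C is a knave, D is a knave, and E is a knight.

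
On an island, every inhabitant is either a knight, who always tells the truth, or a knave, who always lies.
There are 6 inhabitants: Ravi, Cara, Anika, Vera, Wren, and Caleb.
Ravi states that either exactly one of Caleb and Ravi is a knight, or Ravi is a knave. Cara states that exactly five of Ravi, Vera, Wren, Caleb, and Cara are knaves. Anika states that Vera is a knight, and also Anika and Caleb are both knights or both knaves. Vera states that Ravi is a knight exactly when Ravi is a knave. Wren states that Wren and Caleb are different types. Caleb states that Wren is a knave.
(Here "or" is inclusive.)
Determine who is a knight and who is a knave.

Ravi is a knight, Cara is a knave, Anika is a knave, Vera is a knave, Wren is a knight, and Caleb is a knave.

Ravi is a knight, so "either exactly one of Caleb and Ravi is a knight, or Ravi is a knave" must be true — and it is.
Cara is a knave, and the claim "exactly five of Ravi, Vera, Wren, Caleb, and Cara are knaves" is indeed False.
Anika is a knave; "Vera is a knight, and also Anika and Caleb are both knights or both knaves" is False, as required.
Vera (knave): "Ravi is a knight exactly when Ravi is a knave" — False. ✓
As a knight, Wren's statement "Wren and Caleb are different types" should be true; it is.
Caleb is a knave; "Wren is a knave" is False, as required.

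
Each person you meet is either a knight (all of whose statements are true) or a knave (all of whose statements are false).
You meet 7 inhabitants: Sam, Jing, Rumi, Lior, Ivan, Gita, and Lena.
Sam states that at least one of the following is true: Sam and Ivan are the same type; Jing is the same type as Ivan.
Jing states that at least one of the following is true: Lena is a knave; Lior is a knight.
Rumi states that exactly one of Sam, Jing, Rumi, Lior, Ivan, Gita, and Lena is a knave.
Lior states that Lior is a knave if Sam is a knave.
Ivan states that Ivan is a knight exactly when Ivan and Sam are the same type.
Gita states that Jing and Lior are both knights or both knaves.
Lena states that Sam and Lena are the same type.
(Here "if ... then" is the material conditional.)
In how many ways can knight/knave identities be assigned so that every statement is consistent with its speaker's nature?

2

Consistent assignments:
  Sam=knight, Jing=knight, Rumi=knight, Lior=knight, Ivan=knight, Gita=knight, Lena=knave
  Sam=knight, Jing=knight, Rumi=knave, Lior=knight, Ivan=knight, Gita=knight, Lena=knave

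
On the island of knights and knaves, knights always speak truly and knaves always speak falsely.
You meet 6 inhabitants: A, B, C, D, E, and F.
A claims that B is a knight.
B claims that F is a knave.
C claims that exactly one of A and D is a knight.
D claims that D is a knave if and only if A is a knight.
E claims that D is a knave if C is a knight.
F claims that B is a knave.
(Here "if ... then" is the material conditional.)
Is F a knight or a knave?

Consistent assignments: {A=knave, B=knave, C=knight, D=knight, E=knave, F=knight}; {A=knave, B=knave, C=knave, D=knave, E=knight, F=knight}
In every consistent assignment, F is a knight.

F is a knight.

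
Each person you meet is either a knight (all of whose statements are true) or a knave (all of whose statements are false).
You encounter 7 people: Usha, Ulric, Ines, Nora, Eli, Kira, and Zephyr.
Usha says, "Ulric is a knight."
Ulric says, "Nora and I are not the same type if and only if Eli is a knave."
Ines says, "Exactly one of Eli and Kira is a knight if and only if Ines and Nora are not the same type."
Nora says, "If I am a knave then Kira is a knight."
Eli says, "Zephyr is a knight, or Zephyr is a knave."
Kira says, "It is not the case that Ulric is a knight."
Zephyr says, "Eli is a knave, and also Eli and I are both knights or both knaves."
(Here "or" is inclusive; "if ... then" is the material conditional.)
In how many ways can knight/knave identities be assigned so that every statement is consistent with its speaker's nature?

2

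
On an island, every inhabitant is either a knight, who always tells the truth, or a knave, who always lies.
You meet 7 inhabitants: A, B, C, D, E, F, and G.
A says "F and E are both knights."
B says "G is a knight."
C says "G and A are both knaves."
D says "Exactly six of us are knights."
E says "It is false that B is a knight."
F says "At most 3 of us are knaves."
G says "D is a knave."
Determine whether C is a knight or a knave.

C is a knave.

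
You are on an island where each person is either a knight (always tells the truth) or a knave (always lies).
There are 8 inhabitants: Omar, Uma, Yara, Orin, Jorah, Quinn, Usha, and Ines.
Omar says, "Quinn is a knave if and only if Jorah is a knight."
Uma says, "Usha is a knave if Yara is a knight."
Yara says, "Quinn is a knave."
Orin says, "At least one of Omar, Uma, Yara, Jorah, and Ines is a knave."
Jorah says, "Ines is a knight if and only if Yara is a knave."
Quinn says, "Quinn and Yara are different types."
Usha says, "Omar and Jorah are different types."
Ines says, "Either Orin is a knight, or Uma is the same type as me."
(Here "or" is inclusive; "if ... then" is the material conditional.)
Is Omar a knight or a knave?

Omar is a knave.

Consistent assignments: {Omar=knave, Uma=knight, Yara=knave, Orin=knight, Jorah=knight, Quinn=knight, Usha=knight, Ines=knight}
In every consistent assignment, Omar is a knave.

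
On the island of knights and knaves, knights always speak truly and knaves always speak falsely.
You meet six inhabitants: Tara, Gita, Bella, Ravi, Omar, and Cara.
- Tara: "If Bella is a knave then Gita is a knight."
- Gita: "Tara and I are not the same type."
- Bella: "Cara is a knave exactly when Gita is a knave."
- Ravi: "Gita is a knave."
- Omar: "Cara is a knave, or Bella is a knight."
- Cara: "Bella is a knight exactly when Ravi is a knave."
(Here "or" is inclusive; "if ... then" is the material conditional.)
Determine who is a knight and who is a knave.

Tara is a knave, so "if Bella is a knave then Gita is a knight" must be false — and it is.
Gita is a knave, so "Tara and I are not the same type" must be false — and it is.
Since Bella is a knave, "Cara is a knave exactly when Gita is a knave" needs to be false, which holds.
Ravi is a knight, so "Gita is a knave" must be True — and it is.
Omar (knave): "Cara is a knave, or Bella is a knight" — false. ✓
Since Cara is a knight, "Bella is a knight exactly when Ravi is a knave" needs to be True, which holds.

Tara is a knave, Gita is a knave, Bella is a knave, Ravi is a knight, Omar is a knave, and Cara is a knight.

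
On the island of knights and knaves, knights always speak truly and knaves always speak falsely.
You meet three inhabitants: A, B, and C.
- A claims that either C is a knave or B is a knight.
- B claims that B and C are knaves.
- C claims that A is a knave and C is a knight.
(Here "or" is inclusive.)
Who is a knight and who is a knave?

A is a knave, B is a knave, and C is a knight.

A is a knave; "either C is a knave or B is a knight" is false, as required.
B is a knave; "B and C are knaves" is false, as required.
As a knight, C's statement "A is a knave and C is a knight" should be True; it is.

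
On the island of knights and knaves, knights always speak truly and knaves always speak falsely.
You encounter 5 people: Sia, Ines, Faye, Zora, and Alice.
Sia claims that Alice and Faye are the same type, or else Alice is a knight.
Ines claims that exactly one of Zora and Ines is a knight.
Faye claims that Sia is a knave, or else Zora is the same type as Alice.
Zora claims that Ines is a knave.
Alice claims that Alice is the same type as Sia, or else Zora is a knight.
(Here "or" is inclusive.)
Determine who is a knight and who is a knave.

Sia is a knight, Ines is a knight, Faye is a knave, Zora is a knave, and Alice is a knight.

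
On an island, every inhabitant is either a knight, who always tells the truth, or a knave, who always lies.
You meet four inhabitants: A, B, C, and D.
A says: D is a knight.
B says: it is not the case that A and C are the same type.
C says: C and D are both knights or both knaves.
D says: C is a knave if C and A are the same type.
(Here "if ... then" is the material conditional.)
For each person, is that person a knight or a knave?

A is a knight, B is a knight, C is a knave, and D is a knight.

Suppose A is a knave. Then A's statement "D is a knight" would have to be false. Checking the 8 ways to assign the others, none is consistent with every speaker.
(For instance, with B=knight, C=knave, D=knight, A's claim "D is a knight" comes out true where it would need to be false.)
So A must be a knight, making "D is a knight" true. Taking A=knight, B=knight, C=knave, D=knight, each remaining statement checks out:
  B (knight): "it is not the case that A and C are the same type" — true. ✓
  C (knave): "C and D are both knights or both knaves" — false. ✓
  D (knight): "C is a knave if C and A are the same type" — true. ✓
This is the unique consistent assignment.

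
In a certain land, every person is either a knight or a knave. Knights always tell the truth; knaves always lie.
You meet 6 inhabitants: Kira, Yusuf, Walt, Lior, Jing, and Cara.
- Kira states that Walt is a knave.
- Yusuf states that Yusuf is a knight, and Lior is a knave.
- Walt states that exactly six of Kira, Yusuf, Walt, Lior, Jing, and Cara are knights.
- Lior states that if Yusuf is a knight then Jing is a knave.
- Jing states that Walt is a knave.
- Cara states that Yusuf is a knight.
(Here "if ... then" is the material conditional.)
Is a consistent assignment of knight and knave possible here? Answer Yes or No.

Yes

One consistent assignment: Kira=knight, Yusuf=knight, Walt=knave, Lior=knave, Jing=knight, Cara=knight.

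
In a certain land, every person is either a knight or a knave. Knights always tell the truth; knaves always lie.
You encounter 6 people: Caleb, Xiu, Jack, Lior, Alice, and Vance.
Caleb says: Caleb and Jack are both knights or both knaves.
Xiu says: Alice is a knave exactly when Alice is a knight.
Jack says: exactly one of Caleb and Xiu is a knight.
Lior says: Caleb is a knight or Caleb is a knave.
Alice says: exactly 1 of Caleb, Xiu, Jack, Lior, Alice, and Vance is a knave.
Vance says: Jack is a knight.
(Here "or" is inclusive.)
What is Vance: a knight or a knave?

Vance is a knight.

Consistent assignments: {Caleb=knight, Xiu=knave, Jack=knight, Lior=knight, Alice=knight, Vance=knight}; {Caleb=knight, Xiu=knave, Jack=knight, Lior=knight, Alice=knave, Vance=knight}
In every consistent assignment, Vance is a knight.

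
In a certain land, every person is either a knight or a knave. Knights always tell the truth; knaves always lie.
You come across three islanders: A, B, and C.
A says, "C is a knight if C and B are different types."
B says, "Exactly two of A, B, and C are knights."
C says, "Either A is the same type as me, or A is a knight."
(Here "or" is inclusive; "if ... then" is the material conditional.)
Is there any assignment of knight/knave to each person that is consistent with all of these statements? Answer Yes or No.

No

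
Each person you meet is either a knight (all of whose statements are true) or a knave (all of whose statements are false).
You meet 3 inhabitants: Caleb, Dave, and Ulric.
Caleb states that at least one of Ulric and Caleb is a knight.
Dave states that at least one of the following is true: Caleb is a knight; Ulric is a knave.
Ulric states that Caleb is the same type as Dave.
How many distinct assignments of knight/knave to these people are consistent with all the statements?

2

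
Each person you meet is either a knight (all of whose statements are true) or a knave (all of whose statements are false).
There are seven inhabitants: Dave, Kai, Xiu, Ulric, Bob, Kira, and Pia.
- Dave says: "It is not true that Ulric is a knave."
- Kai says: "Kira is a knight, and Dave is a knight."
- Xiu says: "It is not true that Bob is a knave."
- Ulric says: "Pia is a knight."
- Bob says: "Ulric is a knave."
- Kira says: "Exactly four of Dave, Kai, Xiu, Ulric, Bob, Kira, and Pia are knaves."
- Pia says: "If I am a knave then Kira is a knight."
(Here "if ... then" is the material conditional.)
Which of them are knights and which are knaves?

Dave (knave): "it is not true that Ulric is a knave" — False. ✓
As a knave, Kai's statement "Kira is a knight, and Dave is a knight" should be False; it is.
Xiu (knight): "it is not true that Bob is a knave" — true. ✓
Ulric is a knave, and the claim "Pia is a knight" is indeed False.
Bob (knight): "Ulric is a knave" — true. ✓
Kira (knave): "exactly four of Dave, Kai, Xiu, Ulric, Bob, Kira, and Pia are knaves" — False. ✓
Pia is a knave, and the claim "if I am a knave then Kira is a knight" is indeed False.

Dave is a knave, Kai is a knave, Xiu is a knight, Ulric is a knave, Bob is a knight, Kira is a knave, and Pia is a knave.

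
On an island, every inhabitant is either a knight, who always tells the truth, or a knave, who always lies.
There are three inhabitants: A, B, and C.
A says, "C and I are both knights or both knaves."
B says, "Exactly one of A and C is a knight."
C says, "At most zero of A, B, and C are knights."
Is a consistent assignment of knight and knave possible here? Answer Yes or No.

No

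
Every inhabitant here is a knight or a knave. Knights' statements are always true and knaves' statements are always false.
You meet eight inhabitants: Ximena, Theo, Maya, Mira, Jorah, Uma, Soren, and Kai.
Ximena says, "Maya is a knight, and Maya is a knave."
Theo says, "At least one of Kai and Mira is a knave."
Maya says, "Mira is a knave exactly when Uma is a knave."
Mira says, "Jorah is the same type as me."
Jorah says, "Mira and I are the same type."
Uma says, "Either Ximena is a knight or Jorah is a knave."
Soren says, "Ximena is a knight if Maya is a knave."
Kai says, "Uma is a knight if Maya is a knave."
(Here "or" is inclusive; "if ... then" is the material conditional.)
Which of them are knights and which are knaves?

Ximena is a knave, Theo is a knight, Maya is a knave, Mira is a knight, Jorah is a knight, Uma is a knave, Soren is a knave, and Kai is a knave.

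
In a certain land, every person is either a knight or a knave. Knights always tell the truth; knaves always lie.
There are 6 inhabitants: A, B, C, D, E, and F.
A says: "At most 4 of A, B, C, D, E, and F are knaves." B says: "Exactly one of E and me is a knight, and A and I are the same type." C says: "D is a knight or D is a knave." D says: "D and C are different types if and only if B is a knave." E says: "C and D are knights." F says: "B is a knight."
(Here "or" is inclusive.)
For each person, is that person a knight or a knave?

Knights: A, B, C, and F. Knaves: D and E.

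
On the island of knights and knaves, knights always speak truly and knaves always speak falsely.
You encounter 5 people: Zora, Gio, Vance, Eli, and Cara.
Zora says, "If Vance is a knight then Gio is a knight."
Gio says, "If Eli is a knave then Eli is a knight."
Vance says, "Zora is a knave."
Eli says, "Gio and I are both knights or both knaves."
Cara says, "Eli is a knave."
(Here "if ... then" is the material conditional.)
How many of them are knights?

3

The unique consistent assignment is Zora=knight, Gio=knight, Vance=knave, Eli=knight, Cara=knave.
That has 3 knights.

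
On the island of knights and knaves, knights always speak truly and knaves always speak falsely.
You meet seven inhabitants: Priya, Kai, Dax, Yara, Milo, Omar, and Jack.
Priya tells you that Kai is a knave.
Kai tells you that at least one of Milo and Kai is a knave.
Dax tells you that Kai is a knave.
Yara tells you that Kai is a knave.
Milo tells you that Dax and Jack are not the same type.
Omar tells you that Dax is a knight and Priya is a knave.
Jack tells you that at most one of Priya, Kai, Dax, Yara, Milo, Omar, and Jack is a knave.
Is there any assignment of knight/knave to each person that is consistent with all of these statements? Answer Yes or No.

One consistent assignment: Priya=knave, Kai=knight, Dax=knave, Yara=knave, Milo=knave, Omar=knave, Jack=knave.

Yes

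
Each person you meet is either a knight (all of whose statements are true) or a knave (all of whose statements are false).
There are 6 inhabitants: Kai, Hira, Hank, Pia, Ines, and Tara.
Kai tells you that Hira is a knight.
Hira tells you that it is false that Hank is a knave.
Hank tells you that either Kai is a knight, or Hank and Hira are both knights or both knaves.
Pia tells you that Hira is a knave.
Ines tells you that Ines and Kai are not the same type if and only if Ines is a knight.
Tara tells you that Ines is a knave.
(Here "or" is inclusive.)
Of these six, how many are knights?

4

The unique consistent assignment is Kai=knight, Hira=knight, Hank=knight, Pia=knave, Ines=knave, Tara=knight.
That has 4 knights.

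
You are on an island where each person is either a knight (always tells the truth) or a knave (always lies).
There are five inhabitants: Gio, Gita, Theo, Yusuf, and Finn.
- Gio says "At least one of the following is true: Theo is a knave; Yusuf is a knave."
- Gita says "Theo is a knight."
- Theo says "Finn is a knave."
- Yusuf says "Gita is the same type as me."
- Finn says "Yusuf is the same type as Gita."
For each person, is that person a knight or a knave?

Gio is a knight, Gita is a knight, Theo is a knight, Yusuf is a knave, and Finn is a knave.

Gio is a knight, so "at least one of the following is true: Theo is a knave; Yusuf is a knave" must be True — and it is.
Since Gita is a knight, "Theo is a knight" needs to be True, which holds.
Since Theo is a knight, "Finn is a knave" needs to be True, which holds.
Yusuf is a knave; "Gita is the same type as me" is false, as required.
Finn is a knave, so "Yusuf is the same type as Gita" must be false — and it is.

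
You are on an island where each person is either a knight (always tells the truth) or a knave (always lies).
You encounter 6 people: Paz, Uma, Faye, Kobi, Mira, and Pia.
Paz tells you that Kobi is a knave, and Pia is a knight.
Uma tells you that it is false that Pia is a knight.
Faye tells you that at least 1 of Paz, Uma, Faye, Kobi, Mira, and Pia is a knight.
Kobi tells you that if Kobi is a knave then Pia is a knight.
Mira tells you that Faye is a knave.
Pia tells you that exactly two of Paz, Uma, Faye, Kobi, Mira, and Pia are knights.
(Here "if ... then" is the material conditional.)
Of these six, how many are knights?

3

The unique consistent assignment is Paz=knave, Uma=knight, Faye=knight, Kobi=knight, Mira=knave, Pia=knave.
That has 3 knights.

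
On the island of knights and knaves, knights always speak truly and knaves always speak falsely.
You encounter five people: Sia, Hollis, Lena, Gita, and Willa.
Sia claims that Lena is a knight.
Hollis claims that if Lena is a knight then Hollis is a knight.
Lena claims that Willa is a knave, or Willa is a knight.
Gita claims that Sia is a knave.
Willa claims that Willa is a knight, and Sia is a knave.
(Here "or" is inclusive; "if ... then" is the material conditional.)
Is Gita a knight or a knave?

Gita is a knave.

Consistent assignments: {Sia=knight, Hollis=knight, Lena=knight, Gita=knave, Willa=knave}; {Sia=knight, Hollis=knave, Lena=knight, Gita=knave, Willa=knave}
In every consistent assignment, Gita is a knave.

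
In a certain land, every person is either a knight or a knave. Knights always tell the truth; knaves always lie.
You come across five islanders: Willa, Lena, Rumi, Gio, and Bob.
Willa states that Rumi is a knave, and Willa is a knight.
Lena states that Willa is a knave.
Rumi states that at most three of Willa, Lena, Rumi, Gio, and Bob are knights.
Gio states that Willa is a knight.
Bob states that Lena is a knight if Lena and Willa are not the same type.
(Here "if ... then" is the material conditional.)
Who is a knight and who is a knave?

Willa is a knave, Lena is a knight, Rumi is a knight, Gio is a knave, and Bob is a knight.

As a knave, Willa's statement "Rumi is a knave, and Willa is a knight" should be false; it is.
Lena is a knight, and the claim "Willa is a knave" is indeed true.
Rumi is a knight, and the claim "at most three of Willa, Lena, Rumi, Gio, and Bob are knights" is indeed true.
Gio (knave): "Willa is a knight" — false. ✓
Bob is a knight; "Lena is a knight if Lena and Willa are not the same type" is true, as required.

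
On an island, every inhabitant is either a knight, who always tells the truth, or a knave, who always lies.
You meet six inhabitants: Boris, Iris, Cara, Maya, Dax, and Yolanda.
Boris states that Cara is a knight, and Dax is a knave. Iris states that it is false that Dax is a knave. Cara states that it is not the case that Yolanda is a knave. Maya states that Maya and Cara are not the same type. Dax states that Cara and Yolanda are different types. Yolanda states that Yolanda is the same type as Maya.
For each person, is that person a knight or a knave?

Boris is a knave, Iris is a knave, Cara is a knave, Maya is a knight, Dax is a knave, and Yolanda is a knave.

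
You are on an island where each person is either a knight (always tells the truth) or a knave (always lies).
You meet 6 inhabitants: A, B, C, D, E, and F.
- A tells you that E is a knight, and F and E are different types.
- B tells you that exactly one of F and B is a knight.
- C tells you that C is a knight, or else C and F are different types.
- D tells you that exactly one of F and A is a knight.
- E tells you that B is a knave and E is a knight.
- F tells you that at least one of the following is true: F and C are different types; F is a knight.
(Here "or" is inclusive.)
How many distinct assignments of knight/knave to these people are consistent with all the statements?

3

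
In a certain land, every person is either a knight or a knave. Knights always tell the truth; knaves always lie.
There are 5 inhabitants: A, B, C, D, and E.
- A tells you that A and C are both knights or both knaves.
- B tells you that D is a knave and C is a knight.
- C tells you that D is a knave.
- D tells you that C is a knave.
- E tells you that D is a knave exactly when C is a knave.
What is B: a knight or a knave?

B is a knight.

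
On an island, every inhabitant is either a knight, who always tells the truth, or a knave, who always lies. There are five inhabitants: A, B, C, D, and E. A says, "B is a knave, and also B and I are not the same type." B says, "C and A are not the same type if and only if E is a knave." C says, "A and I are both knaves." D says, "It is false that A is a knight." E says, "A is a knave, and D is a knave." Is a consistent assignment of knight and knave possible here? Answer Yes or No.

No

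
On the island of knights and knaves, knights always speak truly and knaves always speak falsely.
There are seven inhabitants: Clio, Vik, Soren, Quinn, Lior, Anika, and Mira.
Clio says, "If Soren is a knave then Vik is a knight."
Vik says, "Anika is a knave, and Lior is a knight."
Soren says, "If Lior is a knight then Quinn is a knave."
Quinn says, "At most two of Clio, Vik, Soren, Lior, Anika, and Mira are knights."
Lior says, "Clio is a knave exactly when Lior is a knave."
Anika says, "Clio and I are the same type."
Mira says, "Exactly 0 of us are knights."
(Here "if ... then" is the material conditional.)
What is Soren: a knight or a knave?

Soren is a knight.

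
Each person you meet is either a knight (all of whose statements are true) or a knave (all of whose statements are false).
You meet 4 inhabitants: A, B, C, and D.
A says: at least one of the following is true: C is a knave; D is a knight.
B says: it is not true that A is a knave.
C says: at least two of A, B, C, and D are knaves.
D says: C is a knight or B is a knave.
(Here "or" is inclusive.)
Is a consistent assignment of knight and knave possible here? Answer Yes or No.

No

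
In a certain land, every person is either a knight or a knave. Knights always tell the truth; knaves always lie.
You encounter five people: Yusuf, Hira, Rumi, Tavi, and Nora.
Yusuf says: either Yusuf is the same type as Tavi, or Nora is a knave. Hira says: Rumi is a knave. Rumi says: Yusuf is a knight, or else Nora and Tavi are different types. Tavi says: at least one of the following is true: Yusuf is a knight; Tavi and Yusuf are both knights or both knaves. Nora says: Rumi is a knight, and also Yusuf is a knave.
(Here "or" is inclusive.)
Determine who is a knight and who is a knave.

Yusuf is a knight, and the claim "either Yusuf is the same type as Tavi, or Nora is a knave" is indeed True.
Hira (knave): "Rumi is a knave" — False. ✓
As a knight, Rumi's statement "Yusuf is a knight, or else Nora and Tavi are different types" should be True; it is.
Tavi is a knight; "at least one of the following is true: Yusuf is a knight; Tavi and Yusuf are both knights or both knaves" is True, as required.
Nora is a knave, so "Rumi is a knight, and also Yusuf is a knave" must be False — and it is.

Yusuf is a knight, Hira is a knave, Rumi is a knight, Tavi is a knight, and Nora is a knave.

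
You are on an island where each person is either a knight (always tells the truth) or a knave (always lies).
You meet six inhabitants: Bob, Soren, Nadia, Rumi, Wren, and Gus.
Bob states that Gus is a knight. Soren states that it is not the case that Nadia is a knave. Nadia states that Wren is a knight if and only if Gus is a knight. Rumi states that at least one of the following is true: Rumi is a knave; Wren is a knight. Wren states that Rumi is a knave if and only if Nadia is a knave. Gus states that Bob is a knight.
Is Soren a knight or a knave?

Consistent assignments: {Bob=knight, Soren=knight, Nadia=knight, Rumi=knight, Wren=knight, Gus=knight}
In every consistent assignment, Soren is a knight.

Soren is a knight.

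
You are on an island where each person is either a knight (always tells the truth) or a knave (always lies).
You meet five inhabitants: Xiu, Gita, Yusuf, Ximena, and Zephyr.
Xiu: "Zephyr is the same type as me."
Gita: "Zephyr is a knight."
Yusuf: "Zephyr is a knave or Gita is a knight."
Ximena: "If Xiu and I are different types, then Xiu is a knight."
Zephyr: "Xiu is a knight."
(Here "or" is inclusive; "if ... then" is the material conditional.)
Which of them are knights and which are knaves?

Xiu is a knight, Gita is a knight, Yusuf is a knight, Ximena is a knight, and Zephyr is a knight.

Xiu (knight): "Zephyr is the same type as me" — True. ✓
Gita (knight): "Zephyr is a knight" — True. ✓
As a knight, Yusuf's statement "Zephyr is a knave or Gita is a knight" should be True; it is.
Ximena is a knight, so "if Xiu and I are different types, then Xiu is a knight" must be True — and it is.
Zephyr is a knight, so "Xiu is a knight" must be True — and it is.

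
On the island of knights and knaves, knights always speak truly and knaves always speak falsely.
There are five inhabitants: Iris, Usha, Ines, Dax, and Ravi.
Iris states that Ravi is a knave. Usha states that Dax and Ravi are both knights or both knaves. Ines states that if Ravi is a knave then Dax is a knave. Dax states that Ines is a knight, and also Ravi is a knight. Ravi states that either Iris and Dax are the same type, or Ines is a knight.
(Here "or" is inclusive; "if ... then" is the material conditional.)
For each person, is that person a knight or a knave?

Iris is a knave, Usha is a knight, Ines is a knight, Dax is a knight, and Ravi is a knight.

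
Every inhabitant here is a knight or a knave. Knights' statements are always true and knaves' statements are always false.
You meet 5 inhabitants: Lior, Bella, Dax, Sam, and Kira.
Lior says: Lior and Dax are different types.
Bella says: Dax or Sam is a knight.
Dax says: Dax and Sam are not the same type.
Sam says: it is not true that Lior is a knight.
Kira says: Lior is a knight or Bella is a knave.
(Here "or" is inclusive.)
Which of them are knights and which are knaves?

Lior is a knight, Bella is a knave, Dax is a knave, Sam is a knave, and Kira is a knight.

Suppose Lior is a knave. Then Lior's statement "Lior and Dax are different types" would have to be false. Checking the 16 ways to assign the others, none is consistent with every speaker.
(For instance, with Bella=knave, Dax=knave, Sam=knave, Kira=knight, Sam's claim "it is not true that Lior is a knight" comes out true where it would need to be false.)
So Lior must be a knight, making "Lior and Dax are different types" true. Taking Lior=knight, Bella=knave, Dax=knave, Sam=knave, Kira=knight, each remaining statement checks out:
  Bella (knave): "Dax or Sam is a knight" — false. ✓
  Dax (knave): "Dax and Sam are not the same type" — false. ✓
  Sam (knave): "it is not true that Lior is a knight" — false. ✓
  Kira (knight): "Lior is a knight or Bella is a knave" — true. ✓
This is the unique consistent assignment.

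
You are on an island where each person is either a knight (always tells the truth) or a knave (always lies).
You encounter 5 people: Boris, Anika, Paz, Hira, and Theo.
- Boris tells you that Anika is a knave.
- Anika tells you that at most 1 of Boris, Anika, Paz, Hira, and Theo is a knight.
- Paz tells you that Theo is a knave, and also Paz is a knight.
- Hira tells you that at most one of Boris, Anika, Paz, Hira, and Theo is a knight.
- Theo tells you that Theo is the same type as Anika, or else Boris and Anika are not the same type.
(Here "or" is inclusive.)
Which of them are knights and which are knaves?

Boris is a knight, Anika is a knave, Paz is a knave, Hira is a knave, and Theo is a knight.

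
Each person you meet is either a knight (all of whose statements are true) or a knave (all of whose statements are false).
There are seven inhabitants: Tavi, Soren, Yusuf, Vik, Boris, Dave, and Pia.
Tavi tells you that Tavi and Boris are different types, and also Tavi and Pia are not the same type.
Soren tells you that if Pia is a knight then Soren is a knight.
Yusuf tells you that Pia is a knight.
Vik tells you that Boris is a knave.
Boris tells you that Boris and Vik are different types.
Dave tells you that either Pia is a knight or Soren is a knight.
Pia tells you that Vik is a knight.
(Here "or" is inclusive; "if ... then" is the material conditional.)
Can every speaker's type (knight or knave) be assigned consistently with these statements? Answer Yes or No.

Yes

One consistent assignment: Tavi=knave, Soren=knight, Yusuf=knave, Vik=knave, Boris=knight, Dave=knight, Pia=knave.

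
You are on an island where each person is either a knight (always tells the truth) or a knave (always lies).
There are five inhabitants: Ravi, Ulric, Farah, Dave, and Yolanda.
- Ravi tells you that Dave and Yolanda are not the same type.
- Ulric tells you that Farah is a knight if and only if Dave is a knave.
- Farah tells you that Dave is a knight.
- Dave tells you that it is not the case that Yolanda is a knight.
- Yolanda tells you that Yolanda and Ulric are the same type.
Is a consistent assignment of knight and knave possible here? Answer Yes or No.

No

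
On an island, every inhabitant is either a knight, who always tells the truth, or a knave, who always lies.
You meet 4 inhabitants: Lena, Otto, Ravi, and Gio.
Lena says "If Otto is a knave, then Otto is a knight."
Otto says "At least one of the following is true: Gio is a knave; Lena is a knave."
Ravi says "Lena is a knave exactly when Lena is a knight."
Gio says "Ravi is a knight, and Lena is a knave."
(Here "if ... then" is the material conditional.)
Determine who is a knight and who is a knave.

Knights: Lena and Otto. Knaves: Ravi and Gio.

Suppose Lena is a knave. Then Lena's statement "if Otto is a knave, then Otto is a knight" would have to be false. Checking the 8 ways to assign the others, none is consistent with every speaker.
(For instance, with Otto=knight, Ravi=knave, Gio=knave, Lena's claim "if Otto is a knave, then Otto is a knight" comes out true where it would need to be false.)
So Lena must be a knight, making "if Otto is a knave, then Otto is a knight" true. Taking Lena=knight, Otto=knight, Ravi=knave, Gio=knave, each remaining statement checks out:
  Otto (knight): "at least one of the following is true: Gio is a knave; Lena is a knave" — true. ✓
  Ravi (knave): "Lena is a knave exactly when Lena is a knight" — false. ✓
  Gio (knave): "Ravi is a knight, and Lena is a knave" — false. ✓
This is the unique consistent assignment.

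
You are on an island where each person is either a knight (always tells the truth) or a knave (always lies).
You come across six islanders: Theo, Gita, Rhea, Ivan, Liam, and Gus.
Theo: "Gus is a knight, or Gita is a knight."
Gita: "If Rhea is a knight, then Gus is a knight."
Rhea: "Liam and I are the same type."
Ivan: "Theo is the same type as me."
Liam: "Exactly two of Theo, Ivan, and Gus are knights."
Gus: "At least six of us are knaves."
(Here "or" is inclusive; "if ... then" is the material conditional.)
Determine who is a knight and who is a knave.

Theo is a knight, Gita is a knight, Rhea is a knave, Ivan is a knight, Liam is a knight, and Gus is a knave.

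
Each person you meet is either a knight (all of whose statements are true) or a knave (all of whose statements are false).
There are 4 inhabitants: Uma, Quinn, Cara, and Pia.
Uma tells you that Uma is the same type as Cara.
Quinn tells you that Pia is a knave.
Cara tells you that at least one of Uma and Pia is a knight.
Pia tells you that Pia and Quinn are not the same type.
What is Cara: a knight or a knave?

Cara is a knight.

Consistent assignments: {Uma=knight, Quinn=knave, Cara=knight, Pia=knight}; {Uma=knave, Quinn=knave, Cara=knight, Pia=knight}
In every consistent assignment, Cara is a knight.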